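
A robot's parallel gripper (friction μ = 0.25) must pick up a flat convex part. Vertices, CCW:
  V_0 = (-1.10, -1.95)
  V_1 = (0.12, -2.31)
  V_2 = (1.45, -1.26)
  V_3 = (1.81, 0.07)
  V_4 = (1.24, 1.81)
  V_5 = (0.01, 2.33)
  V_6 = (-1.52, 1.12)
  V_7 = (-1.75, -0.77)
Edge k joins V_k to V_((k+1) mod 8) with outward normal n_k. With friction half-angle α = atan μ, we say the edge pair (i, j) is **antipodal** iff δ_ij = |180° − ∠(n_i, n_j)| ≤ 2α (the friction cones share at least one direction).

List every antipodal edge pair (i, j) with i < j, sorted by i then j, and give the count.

count = 5; pairs: (0,4), (1,5), (2,6), (3,6), (3,7)

α = atan 0.25 = 14.04°;  2α = 28.07°
n_0 = (-0.2830, -0.9591)
n_1 = (+0.6196, -0.7849)
n_2 = (+0.9653, -0.2613)
n_3 = (+0.9503, +0.3113)
n_4 = (+0.3894, +0.9211)
n_5 = (-0.6203, +0.7844)
n_6 = (-0.9927, +0.1208)
n_7 = (-0.8759, -0.4825)
  (0,1): δ = 125.27°  ·
  (0,2): δ = 88.71°  ·
  (0,3): δ = 55.42°  ·
  (0,4): δ = 6.48°  ✓
  (0,5): δ = 54.78°  ·
  (0,6): δ = 99.50°  ·
  (0,7): δ = 135.29°  ·
  (1,2): δ = 143.44°  ·
  (1,3): δ = 110.15°  ·
  (1,4): δ = 61.21°  ·
  (1,5): δ = 0.05°  ✓
  (1,6): δ = 44.77°  ·
  (1,7): δ = 80.56°  ·
  (2,3): δ = 146.72°  ·
  (2,4): δ = 97.77°  ·
  (2,5): δ = 36.52°  ·
  (2,6): δ = 8.21°  ✓
  (2,7): δ = 43.99°  ·
  (3,4): δ = 131.05°  ·
  (3,5): δ = 69.80°  ·
  (3,6): δ = 25.08°  ✓
  (3,7): δ = 10.71°  ✓
  (4,5): δ = 118.74°  ·
  (4,6): δ = 74.02°  ·
  (4,7): δ = 38.24°  ·
  (5,6): δ = 135.28°  ·
  (5,7): δ = 99.49°  ·
  (6,7): δ = 144.21°  ·
antipodal pairs: 5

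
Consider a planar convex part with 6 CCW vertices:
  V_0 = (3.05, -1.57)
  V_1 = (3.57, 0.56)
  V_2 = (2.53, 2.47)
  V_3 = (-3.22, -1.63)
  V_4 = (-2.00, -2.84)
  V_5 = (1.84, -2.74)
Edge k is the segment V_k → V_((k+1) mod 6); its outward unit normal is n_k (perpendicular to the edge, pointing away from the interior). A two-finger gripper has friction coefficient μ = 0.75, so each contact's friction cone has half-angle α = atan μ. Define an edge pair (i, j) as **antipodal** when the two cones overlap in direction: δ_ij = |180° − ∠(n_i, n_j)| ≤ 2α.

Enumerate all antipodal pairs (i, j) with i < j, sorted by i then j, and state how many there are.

count = 6; pairs: (0,2), (0,3), (1,3), (1,4), (2,4), (2,5)

α = atan 0.75 = 36.87°;  2α = 73.74°
n_0 = (+0.9715, -0.2372)
n_1 = (+0.8782, +0.4782)
n_2 = (-0.5806, +0.8142)
n_3 = (-0.7042, -0.7100)
n_4 = (+0.0260, -0.9997)
n_5 = (+0.6951, -0.7189)
  (0,1): δ = 137.71°  ·
  (0,2): δ = 40.79°  ✓
  (0,3): δ = 58.96°  ✓
  (0,4): δ = 105.21°  ·
  (0,5): δ = 147.76°  ·
  (1,2): δ = 83.08°  ·
  (1,3): δ = 16.67°  ✓
  (1,4): δ = 62.92°  ✓
  (1,5): δ = 105.47°  ·
  (2,3): δ = 80.25°  ·
  (2,4): δ = 34.00°  ✓
  (2,5): δ = 8.55°  ✓
  (3,4): δ = 133.74°  ·
  (3,5): δ = 91.20°  ·
  (4,5): δ = 137.45°  ·
antipodal pairs: 6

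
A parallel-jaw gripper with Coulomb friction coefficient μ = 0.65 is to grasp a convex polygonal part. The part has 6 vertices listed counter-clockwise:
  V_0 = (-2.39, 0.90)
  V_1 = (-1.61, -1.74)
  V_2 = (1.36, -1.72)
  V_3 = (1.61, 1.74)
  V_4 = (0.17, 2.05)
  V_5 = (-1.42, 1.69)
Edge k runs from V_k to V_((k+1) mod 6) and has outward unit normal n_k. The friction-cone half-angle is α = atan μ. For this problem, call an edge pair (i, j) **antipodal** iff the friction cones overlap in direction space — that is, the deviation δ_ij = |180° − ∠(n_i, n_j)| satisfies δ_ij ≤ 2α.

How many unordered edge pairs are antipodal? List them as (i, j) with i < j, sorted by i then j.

α = atan 0.65 = 33.02°;  2α = 66.05°
n_0 = (-0.9590, -0.2833)
n_1 = (+0.0067, -1.0000)
n_2 = (+0.9974, -0.0721)
n_3 = (+0.2105, +0.9776)
n_4 = (-0.2208, +0.9753)
n_5 = (-0.6315, +0.7754)
  (0,1): δ = 106.07°  ·
  (0,2): δ = 20.59°  ✓
  (0,3): δ = 61.39°  ✓
  (0,4): δ = 86.30°  ·
  (0,5): δ = 112.70°  ·
  (1,2): δ = 94.52°  ·
  (1,3): δ = 12.53°  ✓
  (1,4): δ = 12.37°  ✓
  (1,5): δ = 38.77°  ✓
  (2,3): δ = 98.02°  ·
  (2,4): δ = 73.11°  ·
  (2,5): δ = 46.71°  ✓
  (3,4): δ = 155.09°  ·
  (3,5): δ = 128.69°  ·
  (4,5): δ = 153.60°  ·
antipodal pairs: 6

count = 6; pairs: (0,2), (0,3), (1,3), (1,4), (1,5), (2,5)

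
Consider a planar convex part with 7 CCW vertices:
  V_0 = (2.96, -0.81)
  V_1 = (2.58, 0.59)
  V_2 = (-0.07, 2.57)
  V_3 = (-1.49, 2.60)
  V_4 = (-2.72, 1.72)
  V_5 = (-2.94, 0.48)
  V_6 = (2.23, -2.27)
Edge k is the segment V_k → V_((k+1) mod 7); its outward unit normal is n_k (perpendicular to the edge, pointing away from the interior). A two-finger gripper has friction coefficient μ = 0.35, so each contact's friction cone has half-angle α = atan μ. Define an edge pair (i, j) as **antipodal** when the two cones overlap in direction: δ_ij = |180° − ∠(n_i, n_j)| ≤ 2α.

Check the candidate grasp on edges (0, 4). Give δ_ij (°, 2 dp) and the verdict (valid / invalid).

α = atan 0.35 = 19.29°;  2α = 38.58°
edge 0: e_0 = (-0.38, +1.40);  n_0 = (+0.9651, +0.2620)
edge 4: e_4 = (-0.22, -1.24);  n_4 = (-0.9846, +0.1747)
∠(n_0, n_4) = 154.75°
δ = |180° − 154.75°| = 25.25°
25.25° ≤ 2α = 38.58°  →  valid

δ = 25.25°, valid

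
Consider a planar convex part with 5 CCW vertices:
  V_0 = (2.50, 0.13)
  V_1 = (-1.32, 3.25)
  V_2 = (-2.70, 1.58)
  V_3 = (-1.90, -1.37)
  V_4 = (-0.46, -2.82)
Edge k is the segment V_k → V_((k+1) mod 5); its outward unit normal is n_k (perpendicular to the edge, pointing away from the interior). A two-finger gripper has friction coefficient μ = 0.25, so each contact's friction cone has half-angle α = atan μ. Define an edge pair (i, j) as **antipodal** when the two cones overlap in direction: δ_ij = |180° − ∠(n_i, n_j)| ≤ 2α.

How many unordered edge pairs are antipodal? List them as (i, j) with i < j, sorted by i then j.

α = atan 0.25 = 14.04°;  2α = 28.07°
n_0 = (+0.6326, +0.7745)
n_1 = (-0.7709, +0.6370)
n_2 = (-0.9651, -0.2617)
n_3 = (-0.7095, -0.7047)
n_4 = (+0.7059, -0.7083)
  (0,1): δ = 90.33°  ·
  (0,2): δ = 35.59°  ·
  (0,3): δ = 5.96°  ✓
  (0,4): δ = 84.14°  ·
  (1,2): δ = 125.26°  ·
  (1,3): δ = 95.63°  ·
  (1,4): δ = 5.53°  ✓
  (2,3): δ = 150.37°  ·
  (2,4): δ = 60.27°  ·
  (3,4): δ = 89.90°  ·
antipodal pairs: 2

count = 2; pairs: (0,3), (1,4)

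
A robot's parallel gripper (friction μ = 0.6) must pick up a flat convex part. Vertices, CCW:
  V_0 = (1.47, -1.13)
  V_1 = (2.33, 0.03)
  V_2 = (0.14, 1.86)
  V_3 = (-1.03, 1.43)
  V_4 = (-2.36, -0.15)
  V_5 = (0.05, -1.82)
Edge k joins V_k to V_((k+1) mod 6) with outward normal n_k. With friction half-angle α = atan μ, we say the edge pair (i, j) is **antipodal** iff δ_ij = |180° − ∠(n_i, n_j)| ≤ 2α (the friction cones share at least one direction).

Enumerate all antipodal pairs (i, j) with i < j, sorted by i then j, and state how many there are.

α = atan 0.6 = 30.96°;  2α = 61.93°
n_0 = (+0.8033, -0.5956)
n_1 = (+0.6412, +0.7674)
n_2 = (-0.3450, +0.9386)
n_3 = (-0.7650, +0.6440)
n_4 = (-0.5696, -0.8219)
n_5 = (+0.4371, -0.8994)
  (0,1): δ = 93.33°  ·
  (0,2): δ = 33.27°  ✓
  (0,3): δ = 3.54°  ✓
  (0,4): δ = 91.83°  ·
  (0,5): δ = 152.47°  ·
  (1,2): δ = 119.94°  ·
  (1,3): δ = 90.21°  ·
  (1,4): δ = 5.16°  ✓
  (1,5): δ = 65.80°  ·
  (2,3): δ = 150.27°  ·
  (2,4): δ = 54.90°  ✓
  (2,5): δ = 5.74°  ✓
  (3,4): δ = 84.63°  ·
  (3,5): δ = 23.99°  ✓
  (4,5): δ = 119.36°  ·
antipodal pairs: 6

count = 6; pairs: (0,2), (0,3), (1,4), (2,4), (2,5), (3,5)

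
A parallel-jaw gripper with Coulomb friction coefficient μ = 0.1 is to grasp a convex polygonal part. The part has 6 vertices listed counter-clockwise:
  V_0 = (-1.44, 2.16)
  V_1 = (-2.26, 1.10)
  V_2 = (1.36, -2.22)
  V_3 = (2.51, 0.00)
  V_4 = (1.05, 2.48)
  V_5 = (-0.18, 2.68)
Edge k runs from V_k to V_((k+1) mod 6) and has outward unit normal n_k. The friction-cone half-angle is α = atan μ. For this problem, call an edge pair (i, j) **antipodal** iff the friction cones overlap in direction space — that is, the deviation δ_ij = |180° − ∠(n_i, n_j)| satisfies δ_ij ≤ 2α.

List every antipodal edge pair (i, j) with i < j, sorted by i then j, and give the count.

α = atan 0.1 = 5.71°;  2α = 11.42°
n_0 = (-0.7910, +0.6119)
n_1 = (-0.6759, -0.7370)
n_2 = (+0.8879, -0.4600)
n_3 = (+0.8618, +0.5073)
n_4 = (+0.1605, +0.9870)
n_5 = (-0.3815, +0.9244)
  (0,1): δ = 94.80°  ·
  (0,2): δ = 10.34°  ✓
  (0,3): δ = 68.21°  ·
  (0,4): δ = 118.49°  ·
  (0,5): δ = 150.15°  ·
  (1,2): δ = 74.86°  ·
  (1,3): δ = 16.99°  ·
  (1,4): δ = 33.29°  ·
  (1,5): δ = 64.95°  ·
  (2,3): δ = 122.13°  ·
  (2,4): δ = 71.85°  ·
  (2,5): δ = 40.19°  ·
  (3,4): δ = 129.72°  ·
  (3,5): δ = 98.06°  ·
  (4,5): δ = 148.34°  ·
antipodal pairs: 1

count = 1; pairs: (0,2)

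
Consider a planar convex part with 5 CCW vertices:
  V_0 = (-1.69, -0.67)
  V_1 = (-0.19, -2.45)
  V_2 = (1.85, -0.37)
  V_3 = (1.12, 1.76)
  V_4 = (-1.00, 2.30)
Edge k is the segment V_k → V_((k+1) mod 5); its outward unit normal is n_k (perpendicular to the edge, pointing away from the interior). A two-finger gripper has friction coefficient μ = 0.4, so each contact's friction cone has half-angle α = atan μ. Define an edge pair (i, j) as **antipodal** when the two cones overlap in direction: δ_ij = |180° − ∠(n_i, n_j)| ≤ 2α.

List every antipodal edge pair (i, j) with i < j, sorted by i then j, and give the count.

α = atan 0.4 = 21.80°;  2α = 43.60°
n_0 = (-0.7647, -0.6444)
n_1 = (+0.7139, -0.7002)
n_2 = (+0.9460, +0.3242)
n_3 = (+0.2468, +0.9691)
n_4 = (-0.9741, +0.2263)
  (0,1): δ = 84.56°  ·
  (0,2): δ = 21.20°  ✓
  (0,3): δ = 35.59°  ✓
  (0,4): δ = 126.80°  ·
  (1,2): δ = 116.64°  ·
  (1,3): δ = 59.85°  ·
  (1,4): δ = 31.36°  ✓
  (2,3): δ = 123.21°  ·
  (2,4): δ = 32.00°  ✓
  (3,4): δ = 88.79°  ·
antipodal pairs: 4

count = 4; pairs: (0,2), (0,3), (1,4), (2,4)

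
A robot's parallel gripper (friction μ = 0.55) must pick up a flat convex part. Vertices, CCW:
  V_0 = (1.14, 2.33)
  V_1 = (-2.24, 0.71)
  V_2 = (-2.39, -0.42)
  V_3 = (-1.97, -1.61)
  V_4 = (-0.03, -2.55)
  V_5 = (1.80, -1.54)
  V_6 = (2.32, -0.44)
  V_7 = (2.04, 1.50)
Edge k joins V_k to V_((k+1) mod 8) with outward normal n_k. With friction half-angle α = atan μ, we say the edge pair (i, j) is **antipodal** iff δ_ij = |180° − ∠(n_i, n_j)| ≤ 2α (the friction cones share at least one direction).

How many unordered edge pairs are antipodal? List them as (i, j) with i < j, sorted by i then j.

count = 12; pairs: (0,3), (0,4), (0,5), (1,4), (1,5), (1,6), (1,7), (2,5), (2,6), (2,7), (3,6), (3,7)

α = atan 0.55 = 28.81°;  2α = 57.62°
n_0 = (-0.4322, +0.9018)
n_1 = (-0.9913, +0.1316)
n_2 = (-0.9430, -0.3328)
n_3 = (-0.4360, -0.8999)
n_4 = (+0.4832, -0.8755)
n_5 = (+0.9041, -0.4274)
n_6 = (+0.9897, +0.1428)
n_7 = (+0.6779, +0.7351)
  (0,1): δ = 123.17°  ·
  (0,2): δ = 96.17°  ·
  (0,3): δ = 51.46°  ✓
  (0,4): δ = 3.29°  ✓
  (0,5): δ = 39.09°  ✓
  (0,6): δ = 72.60°  ·
  (0,7): δ = 111.71°  ·
  (1,2): δ = 153.00°  ·
  (1,3): δ = 108.29°  ·
  (1,4): δ = 53.54°  ✓
  (1,5): δ = 17.74°  ✓
  (1,6): δ = 15.77°  ✓
  (1,7): δ = 54.88°  ✓
  (2,3): δ = 135.29°  ·
  (2,4): δ = 80.55°  ·
  (2,5): δ = 44.74°  ✓
  (2,6): δ = 11.23°  ✓
  (2,7): δ = 27.88°  ✓
  (3,4): δ = 125.25°  ·
  (3,5): δ = 89.45°  ·
  (3,6): δ = 55.94°  ✓
  (3,7): δ = 16.83°  ✓
  (4,5): δ = 144.20°  ·
  (4,6): δ = 110.68°  ·
  (4,7): δ = 71.58°  ·
  (5,6): δ = 146.49°  ·
  (5,7): δ = 107.38°  ·
  (6,7): δ = 140.90°  ·
antipodal pairs: 12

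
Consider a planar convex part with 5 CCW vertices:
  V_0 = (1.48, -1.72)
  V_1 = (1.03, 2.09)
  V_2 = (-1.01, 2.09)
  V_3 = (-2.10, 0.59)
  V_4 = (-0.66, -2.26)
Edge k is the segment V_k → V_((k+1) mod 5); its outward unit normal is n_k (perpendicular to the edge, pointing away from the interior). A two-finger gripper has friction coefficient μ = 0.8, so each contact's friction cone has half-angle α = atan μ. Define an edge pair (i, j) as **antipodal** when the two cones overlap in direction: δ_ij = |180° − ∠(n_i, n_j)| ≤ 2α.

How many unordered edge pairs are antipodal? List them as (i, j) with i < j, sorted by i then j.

count = 5; pairs: (0,2), (0,3), (1,3), (1,4), (2,4)

α = atan 0.8 = 38.66°;  2α = 77.32°
n_0 = (+0.9931, +0.1173)
n_1 = (+0.0000, +1.0000)
n_2 = (-0.8090, +0.5879)
n_3 = (-0.8925, -0.4510)
n_4 = (+0.2447, -0.9696)
  (0,1): δ = 96.74°  ·
  (0,2): δ = 42.74°  ✓
  (0,3): δ = 20.07°  ✓
  (0,4): δ = 97.43°  ·
  (1,2): δ = 126.00°  ·
  (1,3): δ = 63.19°  ✓
  (1,4): δ = 14.16°  ✓
  (2,3): δ = 117.19°  ·
  (2,4): δ = 39.83°  ✓
  (3,4): δ = 102.64°  ·
antipodal pairs: 5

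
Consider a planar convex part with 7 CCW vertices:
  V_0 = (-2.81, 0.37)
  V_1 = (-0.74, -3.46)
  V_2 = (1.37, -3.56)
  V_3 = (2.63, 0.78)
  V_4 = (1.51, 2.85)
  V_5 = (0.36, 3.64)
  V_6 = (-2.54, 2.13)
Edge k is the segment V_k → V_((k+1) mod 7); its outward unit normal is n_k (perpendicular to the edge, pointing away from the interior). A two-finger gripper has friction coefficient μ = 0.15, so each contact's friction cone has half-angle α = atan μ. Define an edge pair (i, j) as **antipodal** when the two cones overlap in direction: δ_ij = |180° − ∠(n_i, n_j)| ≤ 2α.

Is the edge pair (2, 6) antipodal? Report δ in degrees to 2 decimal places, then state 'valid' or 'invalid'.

δ = 7.47°, valid

α = atan 0.15 = 8.53°;  2α = 17.06°
edge 2: e_2 = (+1.26, +4.34);  n_2 = (+0.9603, -0.2788)
edge 6: e_6 = (-0.27, -1.76);  n_6 = (-0.9884, +0.1516)
∠(n_2, n_6) = 172.53°
δ = |180° − 172.53°| = 7.47°
7.47° ≤ 2α = 17.06°  →  valid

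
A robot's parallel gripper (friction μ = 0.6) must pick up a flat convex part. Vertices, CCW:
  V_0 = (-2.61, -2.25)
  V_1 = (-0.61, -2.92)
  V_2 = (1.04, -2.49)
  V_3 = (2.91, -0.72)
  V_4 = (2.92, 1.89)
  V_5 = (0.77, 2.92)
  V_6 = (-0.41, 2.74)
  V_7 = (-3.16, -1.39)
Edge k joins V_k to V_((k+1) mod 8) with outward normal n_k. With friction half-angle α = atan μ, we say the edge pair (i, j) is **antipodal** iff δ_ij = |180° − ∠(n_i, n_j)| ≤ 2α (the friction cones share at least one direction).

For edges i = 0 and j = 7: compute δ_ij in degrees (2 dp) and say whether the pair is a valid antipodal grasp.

α = atan 0.6 = 30.96°;  2α = 61.93°
edge 0: e_0 = (+2.00, -0.67);  n_0 = (-0.3176, -0.9482)
edge 7: e_7 = (+0.55, -0.86);  n_7 = (-0.8424, -0.5388)
∠(n_0, n_7) = 38.88°
δ = |180° − 38.88°| = 141.12°
141.12° > 2α = 61.93°  →  invalid

δ = 141.12°, invalid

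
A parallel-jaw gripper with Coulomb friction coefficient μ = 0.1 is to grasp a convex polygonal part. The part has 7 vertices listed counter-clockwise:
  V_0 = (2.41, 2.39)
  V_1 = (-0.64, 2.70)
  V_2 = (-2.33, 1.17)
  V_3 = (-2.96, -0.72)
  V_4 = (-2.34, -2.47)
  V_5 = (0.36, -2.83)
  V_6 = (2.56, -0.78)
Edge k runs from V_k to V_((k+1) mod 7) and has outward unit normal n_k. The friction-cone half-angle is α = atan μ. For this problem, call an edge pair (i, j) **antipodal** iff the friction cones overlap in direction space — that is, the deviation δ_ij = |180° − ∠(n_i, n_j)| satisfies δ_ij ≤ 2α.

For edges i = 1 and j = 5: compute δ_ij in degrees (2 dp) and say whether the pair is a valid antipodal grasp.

δ = 0.82°, valid

α = atan 0.1 = 5.71°;  2α = 11.42°
edge 1: e_1 = (-1.69, -1.53);  n_1 = (-0.6711, +0.7413)
edge 5: e_5 = (+2.20, +2.05);  n_5 = (+0.6817, -0.7316)
∠(n_1, n_5) = 179.18°
δ = |180° − 179.18°| = 0.82°
0.82° ≤ 2α = 11.42°  →  valid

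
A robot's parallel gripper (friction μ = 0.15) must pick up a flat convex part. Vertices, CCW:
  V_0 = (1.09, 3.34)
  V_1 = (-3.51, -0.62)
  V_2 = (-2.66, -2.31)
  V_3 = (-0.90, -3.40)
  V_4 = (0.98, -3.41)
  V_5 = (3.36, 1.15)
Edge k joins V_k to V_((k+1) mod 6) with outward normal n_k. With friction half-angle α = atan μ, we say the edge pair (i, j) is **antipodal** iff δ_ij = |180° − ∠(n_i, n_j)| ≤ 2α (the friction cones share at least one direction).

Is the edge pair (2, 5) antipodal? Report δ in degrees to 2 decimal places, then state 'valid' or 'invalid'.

δ = 12.20°, valid

α = atan 0.15 = 8.53°;  2α = 17.06°
edge 2: e_2 = (+1.76, -1.09);  n_2 = (-0.5265, -0.8502)
edge 5: e_5 = (-2.27, +2.19);  n_5 = (+0.6943, +0.7197)
∠(n_2, n_5) = 167.80°
δ = |180° − 167.80°| = 12.20°
12.20° ≤ 2α = 17.06°  →  valid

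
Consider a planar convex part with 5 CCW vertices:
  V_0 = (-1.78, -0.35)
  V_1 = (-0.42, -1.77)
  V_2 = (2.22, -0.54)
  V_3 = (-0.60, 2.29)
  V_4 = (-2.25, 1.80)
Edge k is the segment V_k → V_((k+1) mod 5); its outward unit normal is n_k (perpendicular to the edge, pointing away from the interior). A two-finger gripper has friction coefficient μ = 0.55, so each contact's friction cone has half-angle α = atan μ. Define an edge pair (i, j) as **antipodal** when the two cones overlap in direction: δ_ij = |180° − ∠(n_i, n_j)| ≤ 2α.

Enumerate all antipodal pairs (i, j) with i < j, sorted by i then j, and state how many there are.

count = 3; pairs: (0,2), (1,3), (2,4)

α = atan 0.55 = 28.81°;  2α = 57.62°
n_0 = (-0.7222, -0.6917)
n_1 = (+0.4223, -0.9064)
n_2 = (+0.7084, +0.7059)
n_3 = (-0.2847, +0.9586)
n_4 = (-0.9769, -0.2136)
  (0,1): δ = 108.78°  ·
  (0,2): δ = 1.13°  ✓
  (0,3): δ = 62.78°  ·
  (0,4): δ = 148.57°  ·
  (1,2): δ = 70.08°  ·
  (1,3): δ = 8.44°  ✓
  (1,4): δ = 77.35°  ·
  (2,3): δ = 118.36°  ·
  (2,4): δ = 32.57°  ✓
  (3,4): δ = 94.21°  ·
antipodal pairs: 3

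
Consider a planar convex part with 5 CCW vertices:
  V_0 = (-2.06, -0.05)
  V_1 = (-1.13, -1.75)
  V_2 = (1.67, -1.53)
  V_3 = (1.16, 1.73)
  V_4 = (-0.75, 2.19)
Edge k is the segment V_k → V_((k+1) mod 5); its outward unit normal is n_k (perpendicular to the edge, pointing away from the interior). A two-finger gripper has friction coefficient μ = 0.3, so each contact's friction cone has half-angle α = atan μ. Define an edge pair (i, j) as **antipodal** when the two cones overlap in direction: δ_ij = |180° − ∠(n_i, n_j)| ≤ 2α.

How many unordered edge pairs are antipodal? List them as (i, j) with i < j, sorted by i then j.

count = 2; pairs: (0,2), (1,3)

α = atan 0.3 = 16.70°;  2α = 33.40°
n_0 = (-0.8773, -0.4799)
n_1 = (+0.0783, -0.9969)
n_2 = (+0.9880, +0.1546)
n_3 = (+0.2341, +0.9722)
n_4 = (-0.8632, +0.5048)
  (0,1): δ = 114.19°  ·
  (0,2): δ = 19.79°  ✓
  (0,3): δ = 47.78°  ·
  (0,4): δ = 121.00°  ·
  (1,2): δ = 85.60°  ·
  (1,3): δ = 18.03°  ✓
  (1,4): δ = 55.19°  ·
  (2,3): δ = 112.43°  ·
  (2,4): δ = 39.21°  ·
  (3,4): δ = 106.78°  ·
antipodal pairs: 2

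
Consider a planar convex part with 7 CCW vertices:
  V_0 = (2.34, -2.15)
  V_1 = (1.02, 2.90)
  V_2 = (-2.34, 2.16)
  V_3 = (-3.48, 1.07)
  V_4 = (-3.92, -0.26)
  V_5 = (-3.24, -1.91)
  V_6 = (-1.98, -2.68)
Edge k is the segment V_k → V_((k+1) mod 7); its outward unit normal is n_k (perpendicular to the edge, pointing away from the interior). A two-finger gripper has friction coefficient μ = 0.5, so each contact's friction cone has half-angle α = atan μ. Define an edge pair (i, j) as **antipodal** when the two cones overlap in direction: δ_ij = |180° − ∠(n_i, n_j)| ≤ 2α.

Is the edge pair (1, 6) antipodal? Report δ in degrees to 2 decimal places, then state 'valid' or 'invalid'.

δ = 5.43°, valid

α = atan 0.5 = 26.57°;  2α = 53.13°
edge 1: e_1 = (-3.36, -0.74);  n_1 = (-0.2151, +0.9766)
edge 6: e_6 = (+4.32, +0.53);  n_6 = (+0.1218, -0.9926)
∠(n_1, n_6) = 174.57°
δ = |180° − 174.57°| = 5.43°
5.43° ≤ 2α = 53.13°  →  valid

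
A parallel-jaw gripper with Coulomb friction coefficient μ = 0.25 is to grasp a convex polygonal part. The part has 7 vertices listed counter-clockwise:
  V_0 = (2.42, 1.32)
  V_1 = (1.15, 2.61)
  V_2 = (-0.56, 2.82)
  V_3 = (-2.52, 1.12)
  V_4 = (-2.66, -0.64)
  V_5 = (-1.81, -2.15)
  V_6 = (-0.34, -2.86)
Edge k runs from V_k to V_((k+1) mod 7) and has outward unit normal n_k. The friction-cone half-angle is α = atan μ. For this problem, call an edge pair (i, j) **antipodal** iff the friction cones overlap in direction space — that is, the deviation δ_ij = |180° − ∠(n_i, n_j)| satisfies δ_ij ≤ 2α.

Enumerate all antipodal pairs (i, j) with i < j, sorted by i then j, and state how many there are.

α = atan 0.25 = 14.04°;  2α = 28.07°
n_0 = (+0.7126, +0.7016)
n_1 = (+0.1219, +0.9925)
n_2 = (-0.6552, +0.7554)
n_3 = (-0.9969, +0.0793)
n_4 = (-0.8714, -0.4905)
n_5 = (-0.4349, -0.9005)
n_6 = (+0.8345, -0.5510)
  (0,1): δ = 141.55°  ·
  (0,2): δ = 93.62°  ·
  (0,3): δ = 49.10°  ·
  (0,4): δ = 15.18°  ✓
  (0,5): δ = 19.67°  ✓
  (0,6): δ = 102.01°  ·
  (1,2): δ = 132.06°  ·
  (1,3): δ = 87.55°  ·
  (1,4): δ = 53.62°  ·
  (1,5): δ = 18.78°  ✓
  (1,6): δ = 63.57°  ·
  (2,3): δ = 135.48°  ·
  (2,4): δ = 101.56°  ·
  (2,5): δ = 66.72°  ·
  (2,6): δ = 15.63°  ✓
  (3,4): δ = 146.08°  ·
  (3,5): δ = 111.23°  ·
  (3,6): δ = 28.89°  ·
  (4,5): δ = 145.16°  ·
  (4,6): δ = 62.81°  ·
  (5,6): δ = 97.66°  ·
antipodal pairs: 4

count = 4; pairs: (0,4), (0,5), (1,5), (2,6)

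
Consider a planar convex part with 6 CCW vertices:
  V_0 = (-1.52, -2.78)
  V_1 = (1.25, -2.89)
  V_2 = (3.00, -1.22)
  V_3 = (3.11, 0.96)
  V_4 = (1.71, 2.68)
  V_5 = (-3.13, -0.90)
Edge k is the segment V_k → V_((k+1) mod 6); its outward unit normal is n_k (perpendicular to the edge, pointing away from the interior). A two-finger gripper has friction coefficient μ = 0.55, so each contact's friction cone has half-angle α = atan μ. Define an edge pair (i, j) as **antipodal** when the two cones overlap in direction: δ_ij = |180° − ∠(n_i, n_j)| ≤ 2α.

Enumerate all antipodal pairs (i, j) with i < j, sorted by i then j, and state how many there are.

count = 6; pairs: (0,3), (0,4), (1,4), (2,4), (2,5), (3,5)

α = atan 0.55 = 28.81°;  2α = 57.62°
n_0 = (-0.0397, -0.9992)
n_1 = (+0.6904, -0.7234)
n_2 = (+0.9987, -0.0504)
n_3 = (+0.7756, +0.6313)
n_4 = (-0.5947, +0.8040)
n_5 = (-0.7595, -0.6505)
  (0,1): δ = 134.07°  ·
  (0,2): δ = 90.61°  ·
  (0,3): δ = 48.58°  ✓
  (0,4): δ = 38.76°  ✓
  (0,5): δ = 132.85°  ·
  (1,2): δ = 136.55°  ·
  (1,3): δ = 94.52°  ·
  (1,4): δ = 7.17°  ✓
  (1,5): δ = 86.92°  ·
  (2,3): δ = 137.97°  ·
  (2,4): δ = 50.62°  ✓
  (2,5): δ = 43.46°  ✓
  (3,4): δ = 92.65°  ·
  (3,5): δ = 1.43°  ✓
  (4,5): δ = 85.91°  ·
antipodal pairs: 6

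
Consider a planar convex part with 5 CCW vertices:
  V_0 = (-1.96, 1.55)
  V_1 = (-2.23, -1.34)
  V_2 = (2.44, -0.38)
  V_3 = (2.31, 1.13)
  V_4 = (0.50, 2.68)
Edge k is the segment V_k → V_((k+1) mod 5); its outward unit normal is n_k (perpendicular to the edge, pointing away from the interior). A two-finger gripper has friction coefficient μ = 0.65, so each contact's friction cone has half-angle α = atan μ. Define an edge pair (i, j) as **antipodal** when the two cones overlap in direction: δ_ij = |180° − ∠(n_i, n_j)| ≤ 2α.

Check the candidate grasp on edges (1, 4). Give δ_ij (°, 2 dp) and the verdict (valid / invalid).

α = atan 0.65 = 33.02°;  2α = 66.05°
edge 1: e_1 = (+4.67, +0.96);  n_1 = (+0.2014, -0.9795)
edge 4: e_4 = (-2.46, -1.13);  n_4 = (-0.4174, +0.9087)
∠(n_1, n_4) = 166.94°
δ = |180° − 166.94°| = 13.06°
13.06° ≤ 2α = 66.05°  →  valid

δ = 13.06°, valid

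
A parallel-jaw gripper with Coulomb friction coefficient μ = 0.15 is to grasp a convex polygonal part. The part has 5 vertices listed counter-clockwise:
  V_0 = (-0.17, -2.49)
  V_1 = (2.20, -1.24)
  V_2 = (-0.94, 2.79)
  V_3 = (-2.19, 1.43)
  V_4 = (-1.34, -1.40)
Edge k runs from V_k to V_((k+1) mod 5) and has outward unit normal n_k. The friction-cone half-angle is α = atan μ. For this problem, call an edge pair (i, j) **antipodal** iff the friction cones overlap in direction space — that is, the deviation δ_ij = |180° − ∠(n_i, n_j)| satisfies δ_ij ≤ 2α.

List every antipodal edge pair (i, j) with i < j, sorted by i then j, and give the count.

α = atan 0.15 = 8.53°;  2α = 17.06°
n_0 = (+0.4665, -0.8845)
n_1 = (+0.7888, +0.6146)
n_2 = (-0.7363, +0.6767)
n_3 = (-0.9577, -0.2877)
n_4 = (-0.6816, -0.7317)
  (0,1): δ = 79.88°  ·
  (0,2): δ = 19.60°  ·
  (0,3): δ = 78.91°  ·
  (0,4): δ = 109.22°  ·
  (1,2): δ = 80.51°  ·
  (1,3): δ = 21.21°  ·
  (1,4): δ = 9.10°  ✓
  (2,3): δ = 120.70°  ·
  (2,4): δ = 90.39°  ·
  (3,4): δ = 149.69°  ·
antipodal pairs: 1

count = 1; pairs: (1,4)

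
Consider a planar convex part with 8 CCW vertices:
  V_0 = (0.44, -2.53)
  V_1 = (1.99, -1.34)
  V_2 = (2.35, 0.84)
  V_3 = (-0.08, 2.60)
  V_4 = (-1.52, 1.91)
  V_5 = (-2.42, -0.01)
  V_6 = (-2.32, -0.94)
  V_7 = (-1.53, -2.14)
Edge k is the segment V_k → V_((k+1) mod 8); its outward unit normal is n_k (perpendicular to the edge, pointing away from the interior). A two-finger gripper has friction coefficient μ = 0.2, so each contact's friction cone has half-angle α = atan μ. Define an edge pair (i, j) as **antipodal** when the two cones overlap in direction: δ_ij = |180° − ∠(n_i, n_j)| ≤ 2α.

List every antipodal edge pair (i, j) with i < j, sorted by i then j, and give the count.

α = atan 0.2 = 11.31°;  2α = 22.62°
n_0 = (+0.6090, -0.7932)
n_1 = (+0.9866, -0.1629)
n_2 = (+0.5866, +0.8099)
n_3 = (-0.4321, +0.9018)
n_4 = (-0.9055, +0.4244)
n_5 = (-0.9943, -0.1069)
n_6 = (-0.8352, -0.5499)
n_7 = (-0.1942, -0.9810)
  (0,1): δ = 136.89°  ·
  (0,2): δ = 73.43°  ·
  (0,3): δ = 11.91°  ✓
  (0,4): δ = 27.37°  ·
  (0,5): δ = 58.62°  ·
  (0,6): δ = 85.84°  ·
  (0,7): δ = 131.29°  ·
  (1,2): δ = 116.54°  ·
  (1,3): δ = 55.02°  ·
  (1,4): δ = 15.74°  ✓
  (1,5): δ = 15.51°  ✓
  (1,6): δ = 42.74°  ·
  (1,7): δ = 88.18°  ·
  (2,3): δ = 118.48°  ·
  (2,4): δ = 79.20°  ·
  (2,5): δ = 47.95°  ·
  (2,6): δ = 20.73°  ✓
  (2,7): δ = 24.72°  ·
  (3,4): δ = 140.72°  ·
  (3,5): δ = 109.46°  ·
  (3,6): δ = 82.24°  ·
  (3,7): δ = 36.80°  ·
  (4,5): δ = 148.75°  ·
  (4,6): δ = 121.53°  ·
  (4,7): δ = 76.08°  ·
  (5,6): δ = 152.78°  ·
  (5,7): δ = 107.34°  ·
  (6,7): δ = 134.56°  ·
antipodal pairs: 4

count = 4; pairs: (0,3), (1,4), (1,5), (2,6)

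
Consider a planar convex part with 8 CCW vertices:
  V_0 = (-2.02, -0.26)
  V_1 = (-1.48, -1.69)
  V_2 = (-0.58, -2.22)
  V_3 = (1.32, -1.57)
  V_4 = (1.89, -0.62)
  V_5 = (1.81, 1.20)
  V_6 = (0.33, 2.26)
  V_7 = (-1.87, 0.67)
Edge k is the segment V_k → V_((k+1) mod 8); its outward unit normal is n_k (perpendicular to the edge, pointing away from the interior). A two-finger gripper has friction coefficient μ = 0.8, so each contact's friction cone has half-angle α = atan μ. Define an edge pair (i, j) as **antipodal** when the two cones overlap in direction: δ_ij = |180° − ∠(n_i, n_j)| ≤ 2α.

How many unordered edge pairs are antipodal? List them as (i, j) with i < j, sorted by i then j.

α = atan 0.8 = 38.66°;  2α = 77.32°
n_0 = (-0.9355, -0.3533)
n_1 = (-0.5074, -0.8617)
n_2 = (+0.3237, -0.9462)
n_3 = (+0.8575, -0.5145)
n_4 = (+0.9990, +0.0439)
n_5 = (+0.5823, +0.8130)
n_6 = (-0.5858, +0.8105)
n_7 = (-0.9872, +0.1592)
  (0,1): δ = 141.18°  ·
  (0,2): δ = 91.80°  ·
  (0,3): δ = 51.65°  ✓
  (0,4): δ = 18.17°  ✓
  (0,5): δ = 33.70°  ✓
  (0,6): δ = 105.17°  ·
  (0,7): δ = 150.15°  ·
  (1,2): δ = 130.62°  ·
  (1,3): δ = 90.47°  ·
  (1,4): δ = 56.99°  ✓
  (1,5): δ = 5.12°  ✓
  (1,6): δ = 66.35°  ✓
  (1,7): δ = 111.33°  ·
  (2,3): δ = 139.85°  ·
  (2,4): δ = 106.37°  ·
  (2,5): δ = 54.50°  ✓
  (2,6): δ = 16.97°  ✓
  (2,7): δ = 61.95°  ✓
  (3,4): δ = 146.52°  ·
  (3,5): δ = 94.65°  ·
  (3,6): δ = 23.18°  ✓
  (3,7): δ = 21.80°  ✓
  (4,5): δ = 128.13°  ·
  (4,6): δ = 56.66°  ✓
  (4,7): δ = 11.68°  ✓
  (5,6): δ = 108.53°  ·
  (5,7): δ = 63.55°  ✓
  (6,7): δ = 135.02°  ·
antipodal pairs: 14

count = 14; pairs: (0,3), (0,4), (0,5), (1,4), (1,5), (1,6), (2,5), (2,6), (2,7), (3,6), (3,7), (4,6), (4,7), (5,7)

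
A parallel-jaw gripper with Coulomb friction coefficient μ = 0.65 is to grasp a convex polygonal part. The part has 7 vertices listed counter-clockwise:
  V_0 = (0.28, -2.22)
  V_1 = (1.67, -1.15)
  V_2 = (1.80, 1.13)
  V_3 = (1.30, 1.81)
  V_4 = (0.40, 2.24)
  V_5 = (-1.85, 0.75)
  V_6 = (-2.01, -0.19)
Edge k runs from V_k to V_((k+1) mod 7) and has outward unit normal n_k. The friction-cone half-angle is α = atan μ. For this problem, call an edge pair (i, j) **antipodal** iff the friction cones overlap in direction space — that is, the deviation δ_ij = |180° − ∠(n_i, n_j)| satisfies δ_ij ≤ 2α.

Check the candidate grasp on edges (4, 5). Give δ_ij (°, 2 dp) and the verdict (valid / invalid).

α = atan 0.65 = 33.02°;  2α = 66.05°
edge 4: e_4 = (-2.25, -1.49);  n_4 = (-0.5521, +0.8338)
edge 5: e_5 = (-0.16, -0.94);  n_5 = (-0.9858, +0.1678)
∠(n_4, n_5) = 46.83°
δ = |180° − 46.83°| = 133.17°
133.17° > 2α = 66.05°  →  invalid

δ = 133.17°, invalid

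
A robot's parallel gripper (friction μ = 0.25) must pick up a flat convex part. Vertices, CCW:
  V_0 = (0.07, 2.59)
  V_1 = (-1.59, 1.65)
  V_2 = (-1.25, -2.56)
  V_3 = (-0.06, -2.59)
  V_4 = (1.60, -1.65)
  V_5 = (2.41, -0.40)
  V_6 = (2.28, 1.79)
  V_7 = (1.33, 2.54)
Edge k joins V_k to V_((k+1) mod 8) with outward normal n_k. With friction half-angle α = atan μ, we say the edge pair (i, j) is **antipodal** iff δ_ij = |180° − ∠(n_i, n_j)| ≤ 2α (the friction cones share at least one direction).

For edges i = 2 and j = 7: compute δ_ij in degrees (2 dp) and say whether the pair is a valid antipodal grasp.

α = atan 0.25 = 14.04°;  2α = 28.07°
edge 2: e_2 = (+1.19, -0.03);  n_2 = (-0.0252, -0.9997)
edge 7: e_7 = (-1.26, +0.05);  n_7 = (+0.0397, +0.9992)
∠(n_2, n_7) = 179.17°
δ = |180° − 179.17°| = 0.83°
0.83° ≤ 2α = 28.07°  →  valid

δ = 0.83°, valid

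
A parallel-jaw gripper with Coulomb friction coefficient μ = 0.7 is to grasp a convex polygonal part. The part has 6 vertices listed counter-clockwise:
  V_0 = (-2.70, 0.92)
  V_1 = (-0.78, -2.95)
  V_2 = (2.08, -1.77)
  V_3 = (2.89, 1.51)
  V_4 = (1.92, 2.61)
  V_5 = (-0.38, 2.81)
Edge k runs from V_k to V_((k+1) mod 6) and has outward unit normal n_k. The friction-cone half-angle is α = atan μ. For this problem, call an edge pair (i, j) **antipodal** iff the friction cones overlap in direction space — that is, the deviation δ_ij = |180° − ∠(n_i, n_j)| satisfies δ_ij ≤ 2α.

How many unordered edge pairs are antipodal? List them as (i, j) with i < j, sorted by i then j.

α = atan 0.7 = 34.99°;  2α = 69.98°
n_0 = (-0.8958, -0.4444)
n_1 = (+0.3814, -0.9244)
n_2 = (+0.9708, -0.2397)
n_3 = (+0.7500, +0.6614)
n_4 = (+0.0866, +0.9962)
n_5 = (-0.6316, +0.7753)
  (0,1): δ = 93.97°  ·
  (0,2): δ = 40.26°  ✓
  (0,3): δ = 15.02°  ✓
  (0,4): δ = 58.64°  ✓
  (0,5): δ = 102.78°  ·
  (1,2): δ = 126.29°  ·
  (1,3): δ = 71.01°  ·
  (1,4): δ = 27.39°  ✓
  (1,5): δ = 16.75°  ✓
  (2,3): δ = 124.72°  ·
  (2,4): δ = 81.10°  ·
  (2,5): δ = 36.96°  ✓
  (3,4): δ = 136.38°  ·
  (3,5): δ = 92.24°  ·
  (4,5): δ = 135.86°  ·
antipodal pairs: 6

count = 6; pairs: (0,2), (0,3), (0,4), (1,4), (1,5), (2,5)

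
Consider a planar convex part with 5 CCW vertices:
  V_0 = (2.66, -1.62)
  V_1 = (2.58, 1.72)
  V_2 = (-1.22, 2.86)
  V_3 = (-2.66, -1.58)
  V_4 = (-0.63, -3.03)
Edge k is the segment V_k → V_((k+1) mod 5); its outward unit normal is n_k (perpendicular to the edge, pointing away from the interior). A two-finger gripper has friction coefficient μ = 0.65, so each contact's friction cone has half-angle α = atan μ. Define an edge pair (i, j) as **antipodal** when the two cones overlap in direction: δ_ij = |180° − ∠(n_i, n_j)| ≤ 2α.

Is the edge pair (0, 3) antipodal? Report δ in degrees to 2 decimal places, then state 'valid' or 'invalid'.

δ = 53.09°, valid

α = atan 0.65 = 33.02°;  2α = 66.05°
edge 0: e_0 = (-0.08, +3.34);  n_0 = (+0.9997, +0.0239)
edge 3: e_3 = (+2.03, -1.45);  n_3 = (-0.5812, -0.8137)
∠(n_0, n_3) = 126.91°
δ = |180° − 126.91°| = 53.09°
53.09° ≤ 2α = 66.05°  →  valid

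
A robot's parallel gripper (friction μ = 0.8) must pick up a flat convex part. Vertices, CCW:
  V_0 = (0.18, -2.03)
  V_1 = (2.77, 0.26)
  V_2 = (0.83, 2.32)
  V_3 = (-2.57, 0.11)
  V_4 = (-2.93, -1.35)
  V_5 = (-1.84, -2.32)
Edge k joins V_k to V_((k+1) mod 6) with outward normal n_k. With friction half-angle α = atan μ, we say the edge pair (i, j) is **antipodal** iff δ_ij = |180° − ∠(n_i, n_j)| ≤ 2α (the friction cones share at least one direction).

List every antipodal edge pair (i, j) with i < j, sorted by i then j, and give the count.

α = atan 0.8 = 38.66°;  2α = 77.32°
n_0 = (+0.6624, -0.7492)
n_1 = (+0.7280, +0.6856)
n_2 = (-0.5450, +0.8384)
n_3 = (-0.9709, +0.2394)
n_4 = (-0.6648, -0.7470)
n_5 = (+0.1421, -0.9899)
  (0,1): δ = 88.20°  ·
  (0,2): δ = 8.46°  ✓
  (0,3): δ = 34.67°  ✓
  (0,4): δ = 96.85°  ·
  (0,5): δ = 146.69°  ·
  (1,2): δ = 100.26°  ·
  (1,3): δ = 57.13°  ✓
  (1,4): δ = 5.05°  ✓
  (1,5): δ = 54.89°  ✓
  (2,3): δ = 136.88°  ·
  (2,4): δ = 74.69°  ✓
  (2,5): δ = 24.85°  ✓
  (3,4): δ = 117.81°  ·
  (3,5): δ = 67.98°  ✓
  (4,5): δ = 130.16°  ·
antipodal pairs: 8

count = 8; pairs: (0,2), (0,3), (1,3), (1,4), (1,5), (2,4), (2,5), (3,5)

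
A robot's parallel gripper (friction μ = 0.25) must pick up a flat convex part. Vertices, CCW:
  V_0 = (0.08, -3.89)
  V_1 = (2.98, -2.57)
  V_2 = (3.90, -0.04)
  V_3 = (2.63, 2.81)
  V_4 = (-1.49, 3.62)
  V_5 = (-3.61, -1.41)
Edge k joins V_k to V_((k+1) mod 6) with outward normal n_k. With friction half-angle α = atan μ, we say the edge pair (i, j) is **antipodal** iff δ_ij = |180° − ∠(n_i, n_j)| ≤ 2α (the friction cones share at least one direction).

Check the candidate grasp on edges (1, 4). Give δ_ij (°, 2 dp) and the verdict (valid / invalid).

α = atan 0.25 = 14.04°;  2α = 28.07°
edge 1: e_1 = (+0.92, +2.53);  n_1 = (+0.9398, -0.3417)
edge 4: e_4 = (-2.12, -5.03);  n_4 = (-0.9215, +0.3884)
∠(n_1, n_4) = 177.13°
δ = |180° − 177.13°| = 2.87°
2.87° ≤ 2α = 28.07°  →  valid

δ = 2.87°, valid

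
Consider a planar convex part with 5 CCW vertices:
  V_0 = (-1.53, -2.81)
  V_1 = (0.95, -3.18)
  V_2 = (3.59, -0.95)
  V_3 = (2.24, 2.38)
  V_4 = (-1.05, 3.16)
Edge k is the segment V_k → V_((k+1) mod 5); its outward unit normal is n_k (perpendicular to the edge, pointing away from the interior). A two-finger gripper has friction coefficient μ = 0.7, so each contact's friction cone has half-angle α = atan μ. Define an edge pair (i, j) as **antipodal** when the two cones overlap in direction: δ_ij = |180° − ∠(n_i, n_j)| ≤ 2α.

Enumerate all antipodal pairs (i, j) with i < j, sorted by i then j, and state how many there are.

count = 5; pairs: (0,2), (0,3), (1,3), (1,4), (2,4)

α = atan 0.7 = 34.99°;  2α = 69.98°
n_0 = (-0.1476, -0.9891)
n_1 = (+0.6453, -0.7639)
n_2 = (+0.9267, +0.3757)
n_3 = (+0.2307, +0.9730)
n_4 = (-0.9968, +0.0801)
  (0,1): δ = 131.33°  ·
  (0,2): δ = 59.45°  ✓
  (0,3): δ = 4.85°  ✓
  (0,4): δ = 93.89°  ·
  (1,2): δ = 108.12°  ·
  (1,3): δ = 53.53°  ✓
  (1,4): δ = 45.22°  ✓
  (2,3): δ = 125.41°  ·
  (2,4): δ = 26.66°  ✓
  (3,4): δ = 81.26°  ·
antipodal pairs: 5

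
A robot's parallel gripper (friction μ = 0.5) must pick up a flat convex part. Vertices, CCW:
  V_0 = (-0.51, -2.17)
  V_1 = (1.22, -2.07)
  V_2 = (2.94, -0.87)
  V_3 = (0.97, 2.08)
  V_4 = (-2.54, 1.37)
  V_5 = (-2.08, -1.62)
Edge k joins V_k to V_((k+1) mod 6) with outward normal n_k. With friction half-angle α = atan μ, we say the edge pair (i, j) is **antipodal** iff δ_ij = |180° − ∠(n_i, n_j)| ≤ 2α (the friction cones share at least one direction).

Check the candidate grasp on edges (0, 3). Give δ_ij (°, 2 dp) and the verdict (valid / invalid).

α = atan 0.5 = 26.57°;  2α = 53.13°
edge 0: e_0 = (+1.73, +0.10);  n_0 = (+0.0577, -0.9983)
edge 3: e_3 = (-3.51, -0.71);  n_3 = (-0.1983, +0.9801)
∠(n_0, n_3) = 171.87°
δ = |180° − 171.87°| = 8.13°
8.13° ≤ 2α = 53.13°  →  valid

δ = 8.13°, valid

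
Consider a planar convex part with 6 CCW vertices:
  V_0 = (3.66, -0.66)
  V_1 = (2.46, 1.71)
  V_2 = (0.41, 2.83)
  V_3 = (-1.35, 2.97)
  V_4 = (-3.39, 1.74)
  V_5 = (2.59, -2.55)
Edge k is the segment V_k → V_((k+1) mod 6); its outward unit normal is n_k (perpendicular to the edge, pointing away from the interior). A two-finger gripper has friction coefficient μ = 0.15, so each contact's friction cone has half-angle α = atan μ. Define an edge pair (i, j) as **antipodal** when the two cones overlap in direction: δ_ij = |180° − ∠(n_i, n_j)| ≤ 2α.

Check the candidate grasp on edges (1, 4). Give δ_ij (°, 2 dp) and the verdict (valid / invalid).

δ = 7.01°, valid

α = atan 0.15 = 8.53°;  2α = 17.06°
edge 1: e_1 = (-2.05, +1.12);  n_1 = (+0.4795, +0.8776)
edge 4: e_4 = (+5.98, -4.29);  n_4 = (-0.5829, -0.8125)
∠(n_1, n_4) = 172.99°
δ = |180° − 172.99°| = 7.01°
7.01° ≤ 2α = 17.06°  →  valid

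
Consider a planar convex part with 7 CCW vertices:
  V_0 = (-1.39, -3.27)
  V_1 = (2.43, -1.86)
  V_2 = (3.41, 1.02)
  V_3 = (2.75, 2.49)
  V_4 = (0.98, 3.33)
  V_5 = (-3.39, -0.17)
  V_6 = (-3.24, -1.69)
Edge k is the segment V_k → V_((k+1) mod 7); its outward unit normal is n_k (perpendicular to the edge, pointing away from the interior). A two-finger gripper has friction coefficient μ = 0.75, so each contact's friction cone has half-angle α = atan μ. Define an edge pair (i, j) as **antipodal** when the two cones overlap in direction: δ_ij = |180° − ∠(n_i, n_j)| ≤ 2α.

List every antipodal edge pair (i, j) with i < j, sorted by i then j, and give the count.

α = atan 0.75 = 36.87°;  2α = 73.74°
n_0 = (+0.3463, -0.9381)
n_1 = (+0.9467, -0.3221)
n_2 = (+0.9123, +0.4096)
n_3 = (+0.4287, +0.9034)
n_4 = (-0.6251, +0.7805)
n_5 = (-0.9952, -0.0982)
n_6 = (-0.6494, -0.7604)
  (0,1): δ = 129.05°  ·
  (0,2): δ = 86.08°  ·
  (0,3): δ = 45.65°  ✓
  (0,4): δ = 18.43°  ✓
  (0,5): δ = 75.38°  ·
  (0,6): δ = 119.24°  ·
  (1,2): δ = 137.03°  ·
  (1,3): δ = 96.60°  ·
  (1,4): δ = 32.52°  ✓
  (1,5): δ = 24.43°  ✓
  (1,6): δ = 68.29°  ✓
  (2,3): δ = 139.57°  ·
  (2,4): δ = 75.49°  ·
  (2,5): δ = 18.54°  ✓
  (2,6): δ = 25.32°  ✓
  (3,4): δ = 115.92°  ·
  (3,5): δ = 58.98°  ✓
  (3,6): δ = 15.11°  ✓
  (4,5): δ = 123.06°  ·
  (4,6): δ = 79.19°  ·
  (5,6): δ = 136.14°  ·
antipodal pairs: 9

count = 9; pairs: (0,3), (0,4), (1,4), (1,5), (1,6), (2,5), (2,6), (3,5), (3,6)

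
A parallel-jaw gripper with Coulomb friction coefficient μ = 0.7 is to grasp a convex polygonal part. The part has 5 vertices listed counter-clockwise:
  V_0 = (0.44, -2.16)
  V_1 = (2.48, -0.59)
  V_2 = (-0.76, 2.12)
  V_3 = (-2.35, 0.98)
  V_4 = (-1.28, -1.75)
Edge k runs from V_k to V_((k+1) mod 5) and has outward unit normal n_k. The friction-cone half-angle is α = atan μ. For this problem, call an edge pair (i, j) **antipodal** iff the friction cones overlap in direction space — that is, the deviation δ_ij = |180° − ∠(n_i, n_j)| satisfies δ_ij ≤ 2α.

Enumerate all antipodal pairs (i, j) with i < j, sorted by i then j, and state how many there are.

α = atan 0.7 = 34.99°;  2α = 69.98°
n_0 = (+0.6099, -0.7925)
n_1 = (+0.6416, +0.7671)
n_2 = (-0.5827, +0.8127)
n_3 = (-0.9310, -0.3649)
n_4 = (-0.2319, -0.9727)
  (0,1): δ = 77.49°  ·
  (0,2): δ = 1.94°  ✓
  (0,3): δ = 73.82°  ·
  (0,4): δ = 129.01°  ·
  (1,2): δ = 104.45°  ·
  (1,3): δ = 28.69°  ✓
  (1,4): δ = 26.50°  ✓
  (2,3): δ = 104.24°  ·
  (2,4): δ = 49.05°  ✓
  (3,4): δ = 124.81°  ·
antipodal pairs: 4

count = 4; pairs: (0,2), (1,3), (1,4), (2,4)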